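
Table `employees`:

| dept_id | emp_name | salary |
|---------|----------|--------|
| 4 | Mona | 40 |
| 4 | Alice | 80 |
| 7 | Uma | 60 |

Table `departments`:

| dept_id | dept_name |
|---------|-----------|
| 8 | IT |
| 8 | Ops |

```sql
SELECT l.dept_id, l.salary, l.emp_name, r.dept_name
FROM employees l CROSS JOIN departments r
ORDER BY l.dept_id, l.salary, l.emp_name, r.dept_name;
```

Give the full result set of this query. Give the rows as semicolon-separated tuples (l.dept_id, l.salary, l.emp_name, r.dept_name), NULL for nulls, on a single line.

CROSS JOIN pairs every row of `employees` with every row of `departments`: 3 × 2 = 6 rows.
After projecting and ordering:
l.dept_id | l.salary | l.emp_name | r.dept_name
4 | 40 | Mona | IT
4 | 40 | Mona | Ops
4 | 80 | Alice | IT
4 | 80 | Alice | Ops
7 | 60 | Uma | IT
7 | 60 | Uma | Ops

(4, 40, Mona, IT); (4, 40, Mona, Ops); (4, 80, Alice, IT); (4, 80, Alice, Ops); (7, 60, Uma, IT); (7, 60, Uma, Ops)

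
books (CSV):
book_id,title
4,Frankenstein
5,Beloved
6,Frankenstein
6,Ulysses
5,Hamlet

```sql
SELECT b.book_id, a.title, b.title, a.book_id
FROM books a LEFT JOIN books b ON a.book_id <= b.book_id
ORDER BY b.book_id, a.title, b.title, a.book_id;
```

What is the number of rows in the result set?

LEFT JOIN keeps every row from `books a`; unmatched rows get NULL for `books b`'s columns.
Matching on a.book_id <= b.book_id.
- a row (book_id=4): matches 5 b row(s) → 5 output row(s).
- a row (book_id=5): matches 4 b row(s) → 4 output row(s).
- a row (book_id=6): matches 2 b row(s) → 2 output row(s).
- a row (book_id=6): matches 2 b row(s) → 2 output row(s).
- a row (book_id=5): matches 4 b row(s) → 4 output row(s).
Total: 17 rows.

17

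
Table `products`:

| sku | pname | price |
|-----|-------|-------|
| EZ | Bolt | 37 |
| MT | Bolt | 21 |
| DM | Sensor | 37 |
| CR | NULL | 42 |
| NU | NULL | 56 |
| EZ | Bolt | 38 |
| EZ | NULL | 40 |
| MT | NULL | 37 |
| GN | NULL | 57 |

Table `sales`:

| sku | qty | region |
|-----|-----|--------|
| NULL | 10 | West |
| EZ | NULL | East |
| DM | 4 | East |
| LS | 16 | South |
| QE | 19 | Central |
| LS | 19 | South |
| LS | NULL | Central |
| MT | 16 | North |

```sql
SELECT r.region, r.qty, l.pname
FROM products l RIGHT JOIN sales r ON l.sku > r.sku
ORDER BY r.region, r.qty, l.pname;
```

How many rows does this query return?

RIGHT JOIN keeps every row from `sales`; unmatched rows get NULL for `products`'s columns.
Matching on l.sku > r.sku. A NULL in a compared column never satisfies the condition.
Matched pairs: 21; unmatched r rows kept: 2.
Total: 21 matched + 2 padded = 23 rows.

23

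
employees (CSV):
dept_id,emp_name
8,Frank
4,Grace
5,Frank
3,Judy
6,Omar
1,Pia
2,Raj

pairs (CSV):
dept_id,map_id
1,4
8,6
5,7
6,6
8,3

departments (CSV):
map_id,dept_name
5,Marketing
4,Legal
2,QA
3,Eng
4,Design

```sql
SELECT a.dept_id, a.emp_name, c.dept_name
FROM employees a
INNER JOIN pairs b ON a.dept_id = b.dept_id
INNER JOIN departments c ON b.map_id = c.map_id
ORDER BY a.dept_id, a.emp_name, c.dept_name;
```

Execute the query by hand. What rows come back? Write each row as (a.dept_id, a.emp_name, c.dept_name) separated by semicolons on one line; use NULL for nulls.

(1, Pia, Design); (1, Pia, Legal); (8, Frank, Eng)

Joins associate left-to-right: employees INNER JOIN pairs on dept_id gives 5 intermediate row(s).
Then INNER JOIN `departments c` on map_id: keep only rows whose b.map_id appears in c.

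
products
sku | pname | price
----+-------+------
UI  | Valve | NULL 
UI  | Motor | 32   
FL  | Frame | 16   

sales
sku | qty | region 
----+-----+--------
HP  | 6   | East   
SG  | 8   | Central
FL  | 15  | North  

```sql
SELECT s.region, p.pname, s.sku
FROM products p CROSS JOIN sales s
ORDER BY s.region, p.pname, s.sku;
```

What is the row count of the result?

9

CROSS JOIN pairs every row of `products` with every row of `sales`: 3 × 3 = 9 rows.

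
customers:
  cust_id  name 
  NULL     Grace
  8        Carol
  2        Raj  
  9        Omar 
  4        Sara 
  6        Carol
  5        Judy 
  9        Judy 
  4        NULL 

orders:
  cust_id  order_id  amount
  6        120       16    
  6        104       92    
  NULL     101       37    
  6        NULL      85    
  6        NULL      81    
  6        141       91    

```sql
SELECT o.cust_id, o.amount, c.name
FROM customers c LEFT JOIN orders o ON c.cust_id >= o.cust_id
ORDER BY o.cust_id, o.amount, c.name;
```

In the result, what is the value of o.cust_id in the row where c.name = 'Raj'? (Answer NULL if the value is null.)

NULL

LEFT JOIN keeps every row from `customers`; unmatched rows get NULL for `orders`'s columns.
Matching on c.cust_id >= o.cust_id. A NULL in a compared column never satisfies the condition.
Matched pairs: 20; unmatched c rows kept: 5.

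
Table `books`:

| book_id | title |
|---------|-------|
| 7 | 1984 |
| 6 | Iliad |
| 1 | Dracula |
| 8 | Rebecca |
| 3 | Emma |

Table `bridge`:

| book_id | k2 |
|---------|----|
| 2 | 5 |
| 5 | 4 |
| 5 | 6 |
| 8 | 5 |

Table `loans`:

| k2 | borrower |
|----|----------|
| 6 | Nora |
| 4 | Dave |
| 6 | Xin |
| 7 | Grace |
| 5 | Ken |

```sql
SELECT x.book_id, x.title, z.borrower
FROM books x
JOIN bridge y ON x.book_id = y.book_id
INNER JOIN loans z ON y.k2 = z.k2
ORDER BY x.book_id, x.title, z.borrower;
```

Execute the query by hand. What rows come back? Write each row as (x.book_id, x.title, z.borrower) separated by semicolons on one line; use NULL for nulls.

Evaluate left to right. First `books x INNER JOIN bridge y` on book_id: 1 row(s).
Then INNER JOIN `loans z` on k2: keep only rows whose y.k2 appears in z.

(8, Rebecca, Ken)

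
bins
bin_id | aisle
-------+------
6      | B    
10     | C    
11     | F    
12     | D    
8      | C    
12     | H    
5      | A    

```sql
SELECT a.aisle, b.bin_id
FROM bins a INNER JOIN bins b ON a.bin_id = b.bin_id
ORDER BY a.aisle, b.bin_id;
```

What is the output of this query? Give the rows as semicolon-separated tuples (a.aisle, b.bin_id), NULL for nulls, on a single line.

(A, 5); (B, 6); (C, 8); (C, 10); (D, 12); (D, 12); (F, 11); (H, 12); (H, 12)

INNER JOIN keeps only pairs where the ON condition holds.
Matching on a.bin_id = b.bin_id.
- a[0] bin_id=6 → 1 match(es) in b → 1 row(s).
- a[1] bin_id=10 → 1 match(es) in b → 1 row(s).
- a[2] bin_id=11 → 1 match(es) in b → 1 row(s).
- a[3] bin_id=12 → 2 match(es) in b → 2 row(s).
- a[4] bin_id=8 → 1 match(es) in b → 1 row(s).
- a[5] bin_id=12 → 2 match(es) in b → 2 row(s).
- a[6] bin_id=5 → 1 match(es) in b → 1 row(s).
After projecting and ordering:
a.aisle | b.bin_id
A | 5
B | 6
C | 8
C | 10
D | 12
D | 12
F | 11
H | 12
H | 12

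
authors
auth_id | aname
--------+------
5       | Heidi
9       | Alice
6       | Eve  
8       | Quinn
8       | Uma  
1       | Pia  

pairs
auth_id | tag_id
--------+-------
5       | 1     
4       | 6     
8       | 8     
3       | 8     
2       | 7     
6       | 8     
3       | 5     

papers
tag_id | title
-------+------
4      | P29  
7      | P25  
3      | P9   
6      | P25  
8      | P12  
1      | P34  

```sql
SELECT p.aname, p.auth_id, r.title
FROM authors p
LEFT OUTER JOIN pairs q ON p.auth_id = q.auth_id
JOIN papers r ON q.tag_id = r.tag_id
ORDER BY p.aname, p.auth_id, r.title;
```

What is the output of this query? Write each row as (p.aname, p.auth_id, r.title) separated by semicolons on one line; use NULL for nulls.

(Eve, 6, P12); (Heidi, 5, P34); (Quinn, 8, P12); (Uma, 8, P12)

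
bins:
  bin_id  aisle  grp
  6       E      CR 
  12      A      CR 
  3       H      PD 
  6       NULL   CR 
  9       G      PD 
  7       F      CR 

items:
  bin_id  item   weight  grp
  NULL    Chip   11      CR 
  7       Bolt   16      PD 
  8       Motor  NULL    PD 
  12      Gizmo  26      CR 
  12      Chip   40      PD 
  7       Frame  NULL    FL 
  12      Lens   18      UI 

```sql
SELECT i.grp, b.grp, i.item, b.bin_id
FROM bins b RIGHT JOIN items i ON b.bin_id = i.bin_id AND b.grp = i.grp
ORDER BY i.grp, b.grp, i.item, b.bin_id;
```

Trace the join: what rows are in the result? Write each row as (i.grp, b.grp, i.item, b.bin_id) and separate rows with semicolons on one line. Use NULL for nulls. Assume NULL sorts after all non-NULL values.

RIGHT JOIN keeps every row from `items`; unmatched rows get NULL for `bins`'s columns.
Matching on b.bin_id = i.bin_id AND b.grp = i.grp. A NULL in a compared column never satisfies the condition.
- b[0] bin_id=6, grp=CR → no match.
- b[1] bin_id=12, grp=CR → 1 match(es) in i → 1 row(s).
- b[2] bin_id=3, grp=PD → no match.
- b[3] bin_id=6, grp=CR → no match.
- b[4] bin_id=9, grp=PD → no match.
- b[5] bin_id=7, grp=CR → no match.
- 6 i row(s) had no b match → kept, b columns NULL.
After projecting and ordering:
i.grp | b.grp | i.item | b.bin_id
CR | CR | Gizmo | 12
CR | NULL | Chip | NULL
FL | NULL | Frame | NULL
PD | NULL | Bolt | NULL
PD | NULL | Chip | NULL
PD | NULL | Motor | NULL
UI | NULL | Lens | NULL

(CR, CR, Gizmo, 12); (CR, NULL, Chip, NULL); (FL, NULL, Frame, NULL); (PD, NULL, Bolt, NULL); (PD, NULL, Chip, NULL); (PD, NULL, Motor, NULL); (UI, NULL, Lens, NULL)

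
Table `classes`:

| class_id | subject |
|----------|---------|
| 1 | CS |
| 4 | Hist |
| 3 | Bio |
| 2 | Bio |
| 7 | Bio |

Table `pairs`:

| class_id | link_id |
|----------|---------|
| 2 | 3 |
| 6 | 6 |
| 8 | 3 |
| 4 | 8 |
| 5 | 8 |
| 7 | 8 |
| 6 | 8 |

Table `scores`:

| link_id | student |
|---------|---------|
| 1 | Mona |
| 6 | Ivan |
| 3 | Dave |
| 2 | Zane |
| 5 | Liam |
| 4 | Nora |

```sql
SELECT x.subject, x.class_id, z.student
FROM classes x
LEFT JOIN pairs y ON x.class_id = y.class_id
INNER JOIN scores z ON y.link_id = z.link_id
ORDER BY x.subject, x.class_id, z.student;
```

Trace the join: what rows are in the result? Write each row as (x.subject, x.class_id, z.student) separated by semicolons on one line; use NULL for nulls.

(Bio, 2, Dave)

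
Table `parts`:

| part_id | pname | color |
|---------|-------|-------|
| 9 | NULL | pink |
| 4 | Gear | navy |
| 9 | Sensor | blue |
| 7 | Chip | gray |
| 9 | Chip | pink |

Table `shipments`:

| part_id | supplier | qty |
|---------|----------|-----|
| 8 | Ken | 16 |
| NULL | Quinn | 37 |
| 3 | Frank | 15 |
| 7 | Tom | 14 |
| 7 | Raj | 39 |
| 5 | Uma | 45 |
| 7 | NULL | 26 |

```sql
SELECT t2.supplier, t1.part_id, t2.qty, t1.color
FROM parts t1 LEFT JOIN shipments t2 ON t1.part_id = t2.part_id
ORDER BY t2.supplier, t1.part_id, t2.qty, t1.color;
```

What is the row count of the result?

LEFT JOIN keeps every row from `parts`; unmatched rows get NULL for `shipments`'s columns.
Matching on t1.part_id = t2.part_id. A NULL in a compared column never satisfies the condition.
- t1[0] part_id=9 → no match; kept with NULLs on the t2 side.
- t1[1] part_id=4 → no match; kept with NULLs on the t2 side.
- t1[2] part_id=9 → no match; kept with NULLs on the t2 side.
- t1[3] part_id=7 → 3 match(es) in t2 → 3 row(s).
- t1[4] part_id=9 → no match; kept with NULLs on the t2 side.
Total: 3 matched + 4 padded = 7 rows.

7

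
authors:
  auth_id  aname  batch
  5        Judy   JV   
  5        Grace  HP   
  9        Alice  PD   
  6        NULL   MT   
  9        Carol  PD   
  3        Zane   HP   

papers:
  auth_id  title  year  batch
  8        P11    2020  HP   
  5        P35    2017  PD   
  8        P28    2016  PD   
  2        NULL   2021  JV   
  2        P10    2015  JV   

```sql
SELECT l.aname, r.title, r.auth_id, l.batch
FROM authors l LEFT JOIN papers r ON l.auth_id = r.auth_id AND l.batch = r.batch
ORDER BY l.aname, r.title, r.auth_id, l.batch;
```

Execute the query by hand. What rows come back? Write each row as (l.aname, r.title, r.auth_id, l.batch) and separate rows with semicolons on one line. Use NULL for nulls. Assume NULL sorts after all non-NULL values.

(Alice, NULL, NULL, PD); (Carol, NULL, NULL, PD); (Grace, NULL, NULL, HP); (Judy, NULL, NULL, JV); (Zane, NULL, NULL, HP); (NULL, NULL, NULL, MT)

LEFT JOIN keeps every row from `authors`; unmatched rows get NULL for `papers`'s columns.
Matching on l.auth_id = r.auth_id AND l.batch = r.batch.
Matched pairs: 0; unmatched l rows kept: 6.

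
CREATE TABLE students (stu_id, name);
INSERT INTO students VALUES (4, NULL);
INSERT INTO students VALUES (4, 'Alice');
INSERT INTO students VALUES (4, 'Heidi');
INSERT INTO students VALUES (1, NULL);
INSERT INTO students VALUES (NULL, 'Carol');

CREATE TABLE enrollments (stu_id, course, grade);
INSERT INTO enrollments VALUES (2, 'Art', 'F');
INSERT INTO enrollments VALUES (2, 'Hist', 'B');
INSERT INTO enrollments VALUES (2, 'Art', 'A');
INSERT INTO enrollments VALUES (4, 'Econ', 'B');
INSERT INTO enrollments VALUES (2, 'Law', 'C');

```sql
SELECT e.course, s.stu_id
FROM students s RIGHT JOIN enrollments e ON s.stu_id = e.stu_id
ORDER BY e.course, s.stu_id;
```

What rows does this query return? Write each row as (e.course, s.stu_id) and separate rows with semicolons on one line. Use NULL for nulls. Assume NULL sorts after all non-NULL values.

RIGHT JOIN keeps every row from `enrollments`; unmatched rows get NULL for `students`'s columns.
Matching on s.stu_id = e.stu_id. A NULL in a compared column never satisfies the condition.
- s (stu_id=4) pairs with 1 row(s) of e.
- s (stu_id=4) pairs with 1 row(s) of e.
- s (stu_id=4) pairs with 1 row(s) of e.
- s (stu_id=1) has no partner in e.
- s (stu_id=NULL) has no partner in e.
- 4 row(s) from e found no s partner → padded with NULL.
After projecting and ordering:
e.course | s.stu_id
Art | NULL
Art | NULL
Econ | 4
Econ | 4
Econ | 4
Hist | NULL
Law | NULL

(Art, NULL); (Art, NULL); (Econ, 4); (Econ, 4); (Econ, 4); (Hist, NULL); (Law, NULL)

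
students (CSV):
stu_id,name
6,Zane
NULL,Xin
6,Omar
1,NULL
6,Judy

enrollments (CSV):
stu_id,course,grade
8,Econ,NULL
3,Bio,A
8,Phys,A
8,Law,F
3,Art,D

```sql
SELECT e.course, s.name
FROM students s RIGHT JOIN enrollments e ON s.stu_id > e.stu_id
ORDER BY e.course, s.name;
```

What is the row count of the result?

RIGHT JOIN keeps every row from `enrollments`; unmatched rows get NULL for `students`'s columns.
Matching on s.stu_id > e.stu_id. A NULL in a compared column never satisfies the condition.
- s row (stu_id=6): matches 2 e row(s) → 2 output row(s).
- s row (stu_id=NULL): no match.
- s row (stu_id=6): matches 2 e row(s) → 2 output row(s).
- s row (stu_id=1): no match.
- s row (stu_id=6): matches 2 e row(s) → 2 output row(s).
- 3 row(s) from e found no s partner → padded with NULL.
Total: 6 matched + 3 padded = 9 rows.

9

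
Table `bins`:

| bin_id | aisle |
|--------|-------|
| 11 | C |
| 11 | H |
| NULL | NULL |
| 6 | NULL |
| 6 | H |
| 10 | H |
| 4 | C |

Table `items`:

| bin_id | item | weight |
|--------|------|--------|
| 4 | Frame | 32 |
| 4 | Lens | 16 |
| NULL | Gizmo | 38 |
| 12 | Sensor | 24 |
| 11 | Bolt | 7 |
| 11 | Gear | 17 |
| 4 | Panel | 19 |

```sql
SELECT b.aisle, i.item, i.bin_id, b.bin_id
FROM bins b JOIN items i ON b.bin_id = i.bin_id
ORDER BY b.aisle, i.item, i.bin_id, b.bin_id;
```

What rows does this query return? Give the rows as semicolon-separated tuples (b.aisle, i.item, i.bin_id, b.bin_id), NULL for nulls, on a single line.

(C, Bolt, 11, 11); (C, Frame, 4, 4); (C, Gear, 11, 11); (C, Lens, 4, 4); (C, Panel, 4, 4); (H, Bolt, 11, 11); (H, Gear, 11, 11)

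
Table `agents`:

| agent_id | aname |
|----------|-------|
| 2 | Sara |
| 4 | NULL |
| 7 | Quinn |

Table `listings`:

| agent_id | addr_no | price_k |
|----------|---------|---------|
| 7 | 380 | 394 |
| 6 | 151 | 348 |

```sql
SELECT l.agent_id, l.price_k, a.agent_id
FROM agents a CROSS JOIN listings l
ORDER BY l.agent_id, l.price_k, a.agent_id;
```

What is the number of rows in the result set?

6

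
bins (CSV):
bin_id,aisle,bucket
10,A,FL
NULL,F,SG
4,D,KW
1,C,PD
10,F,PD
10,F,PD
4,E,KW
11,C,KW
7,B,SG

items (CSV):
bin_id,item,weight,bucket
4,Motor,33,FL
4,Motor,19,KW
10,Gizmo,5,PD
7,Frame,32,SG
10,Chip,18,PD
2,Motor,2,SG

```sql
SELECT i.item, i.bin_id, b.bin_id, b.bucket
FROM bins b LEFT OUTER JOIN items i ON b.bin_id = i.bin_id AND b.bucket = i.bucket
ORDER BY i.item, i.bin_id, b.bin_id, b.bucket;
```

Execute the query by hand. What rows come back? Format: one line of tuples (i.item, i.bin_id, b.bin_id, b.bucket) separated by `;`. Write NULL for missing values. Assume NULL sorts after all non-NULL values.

(Chip, 10, 10, PD); (Chip, 10, 10, PD); (Frame, 7, 7, SG); (Gizmo, 10, 10, PD); (Gizmo, 10, 10, PD); (Motor, 4, 4, KW); (Motor, 4, 4, KW); (NULL, NULL, 1, PD); (NULL, NULL, 10, FL); (NULL, NULL, 11, KW); (NULL, NULL, NULL, SG)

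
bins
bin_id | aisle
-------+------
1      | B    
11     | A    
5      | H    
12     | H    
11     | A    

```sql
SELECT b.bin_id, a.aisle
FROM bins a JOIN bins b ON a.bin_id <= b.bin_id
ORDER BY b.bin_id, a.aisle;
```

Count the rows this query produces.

16

INNER JOIN keeps only pairs where the ON condition holds.
Matching on a.bin_id <= b.bin_id.
- bin_id=1: 5 matching b row(s), so 5 row(s) emitted.
- bin_id=11: 3 matching b row(s), so 3 row(s) emitted.
- bin_id=5: 4 matching b row(s), so 4 row(s) emitted.
- bin_id=12: 1 matching b row(s), so 1 row(s) emitted.
- bin_id=11: 3 matching b row(s), so 3 row(s) emitted.
Total: 16 rows.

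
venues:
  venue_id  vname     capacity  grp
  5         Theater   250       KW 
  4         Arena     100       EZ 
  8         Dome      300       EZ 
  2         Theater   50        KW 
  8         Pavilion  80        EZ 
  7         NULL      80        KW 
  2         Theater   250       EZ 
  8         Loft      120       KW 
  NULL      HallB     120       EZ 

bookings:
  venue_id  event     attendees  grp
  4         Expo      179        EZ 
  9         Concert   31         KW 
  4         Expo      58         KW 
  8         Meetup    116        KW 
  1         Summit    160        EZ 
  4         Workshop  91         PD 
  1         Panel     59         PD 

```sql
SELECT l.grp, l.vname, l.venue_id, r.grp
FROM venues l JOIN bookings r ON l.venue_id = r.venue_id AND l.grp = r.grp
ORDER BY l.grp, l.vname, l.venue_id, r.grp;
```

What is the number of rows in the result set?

2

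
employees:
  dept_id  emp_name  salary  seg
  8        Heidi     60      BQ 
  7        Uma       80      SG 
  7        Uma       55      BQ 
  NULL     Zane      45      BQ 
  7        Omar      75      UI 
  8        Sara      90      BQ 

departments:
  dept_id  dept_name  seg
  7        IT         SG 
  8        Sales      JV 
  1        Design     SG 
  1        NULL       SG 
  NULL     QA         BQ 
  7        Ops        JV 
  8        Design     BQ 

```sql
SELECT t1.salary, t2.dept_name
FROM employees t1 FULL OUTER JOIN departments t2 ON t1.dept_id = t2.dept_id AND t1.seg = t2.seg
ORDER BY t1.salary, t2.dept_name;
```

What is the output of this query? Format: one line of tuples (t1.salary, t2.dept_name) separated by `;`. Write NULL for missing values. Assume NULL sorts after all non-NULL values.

FULL OUTER JOIN keeps every row from both sides; unmatched rows get NULL for the other side's columns.
Matching on t1.dept_id = t2.dept_id AND t1.seg = t2.seg. A NULL in a compared column never satisfies the condition.
- t1 (dept_id=8, seg=BQ) pairs with 1 row(s) of t2.
- t1 (dept_id=7, seg=SG) pairs with 1 row(s) of t2.
- t1 (dept_id=7, seg=BQ) has no partner → padded with NULL.
- t1 (dept_id=NULL, seg=BQ) has no partner → padded with NULL.
- t1 (dept_id=7, seg=UI) has no partner → padded with NULL.
- t1 (dept_id=8, seg=BQ) pairs with 1 row(s) of t2.
- plus 5 unmatched t2 row(s), each kept with NULL t1 columns.

(45, NULL); (55, NULL); (60, Design); (75, NULL); (80, IT); (90, Design); (NULL, Design); (NULL, Ops); (NULL, QA); (NULL, Sales); (NULL, NULL)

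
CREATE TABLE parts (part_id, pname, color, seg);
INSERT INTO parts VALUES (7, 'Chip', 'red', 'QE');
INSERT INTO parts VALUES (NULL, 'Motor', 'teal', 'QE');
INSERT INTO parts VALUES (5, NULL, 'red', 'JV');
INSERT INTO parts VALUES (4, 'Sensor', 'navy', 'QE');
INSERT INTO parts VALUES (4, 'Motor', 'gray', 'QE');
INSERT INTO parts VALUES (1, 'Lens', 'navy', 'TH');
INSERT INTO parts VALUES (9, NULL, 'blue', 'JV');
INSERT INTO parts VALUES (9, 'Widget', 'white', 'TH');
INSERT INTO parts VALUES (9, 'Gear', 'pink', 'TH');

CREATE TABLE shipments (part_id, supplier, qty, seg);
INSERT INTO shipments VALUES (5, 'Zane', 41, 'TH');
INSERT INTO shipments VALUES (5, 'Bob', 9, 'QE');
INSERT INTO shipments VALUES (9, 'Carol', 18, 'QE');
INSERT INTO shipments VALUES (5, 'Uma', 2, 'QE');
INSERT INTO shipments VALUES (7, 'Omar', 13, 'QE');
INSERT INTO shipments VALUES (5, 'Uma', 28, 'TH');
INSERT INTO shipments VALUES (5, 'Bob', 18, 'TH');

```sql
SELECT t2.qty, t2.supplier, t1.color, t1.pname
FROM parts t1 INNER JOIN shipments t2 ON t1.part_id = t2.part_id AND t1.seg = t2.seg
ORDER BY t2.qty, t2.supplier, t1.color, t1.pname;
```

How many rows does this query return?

1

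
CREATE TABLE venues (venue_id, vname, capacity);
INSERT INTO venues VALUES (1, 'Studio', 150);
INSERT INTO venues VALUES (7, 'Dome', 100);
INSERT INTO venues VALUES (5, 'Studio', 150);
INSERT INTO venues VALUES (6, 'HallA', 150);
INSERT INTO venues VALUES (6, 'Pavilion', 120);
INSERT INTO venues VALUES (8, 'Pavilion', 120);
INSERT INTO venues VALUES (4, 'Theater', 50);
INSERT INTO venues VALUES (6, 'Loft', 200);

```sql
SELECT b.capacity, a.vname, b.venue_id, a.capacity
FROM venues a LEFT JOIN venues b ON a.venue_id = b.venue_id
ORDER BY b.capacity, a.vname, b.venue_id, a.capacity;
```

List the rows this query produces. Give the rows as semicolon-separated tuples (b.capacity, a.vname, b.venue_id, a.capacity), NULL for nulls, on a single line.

(50, Theater, 4, 50); (100, Dome, 7, 100); (120, HallA, 6, 150); (120, Loft, 6, 200); (120, Pavilion, 6, 120); (120, Pavilion, 8, 120); (150, HallA, 6, 150); (150, Loft, 6, 200); (150, Pavilion, 6, 120); (150, Studio, 1, 150); (150, Studio, 5, 150); (200, HallA, 6, 150); (200, Loft, 6, 200); (200, Pavilion, 6, 120)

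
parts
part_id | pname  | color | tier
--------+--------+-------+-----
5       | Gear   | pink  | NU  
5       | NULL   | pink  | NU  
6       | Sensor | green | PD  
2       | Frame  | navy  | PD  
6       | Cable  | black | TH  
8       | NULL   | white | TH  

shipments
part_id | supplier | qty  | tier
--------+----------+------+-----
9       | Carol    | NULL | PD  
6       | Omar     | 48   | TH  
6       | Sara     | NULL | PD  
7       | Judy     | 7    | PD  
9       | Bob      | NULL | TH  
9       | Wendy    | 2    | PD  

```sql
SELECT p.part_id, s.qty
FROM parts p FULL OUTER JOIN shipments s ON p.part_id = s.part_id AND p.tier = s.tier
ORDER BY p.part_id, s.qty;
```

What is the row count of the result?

FULL OUTER JOIN keeps every row from both sides; unmatched rows get NULL for the other side's columns.
Matching on p.part_id = s.part_id AND p.tier = s.tier.
- p[0] part_id=5, tier=NU → no match; kept with NULLs on the s side.
- p[1] part_id=5, tier=NU → no match; kept with NULLs on the s side.
- p[2] part_id=6, tier=PD → 1 match(es) in s → 1 row(s).
- p[3] part_id=2, tier=PD → no match; kept with NULLs on the s side.
- p[4] part_id=6, tier=TH → 1 match(es) in s → 1 row(s).
- p[5] part_id=8, tier=TH → no match; kept with NULLs on the s side.
- plus 4 unmatched s row(s), each kept with NULL p columns.
Total: 2 matched + 8 padded = 10 rows.

10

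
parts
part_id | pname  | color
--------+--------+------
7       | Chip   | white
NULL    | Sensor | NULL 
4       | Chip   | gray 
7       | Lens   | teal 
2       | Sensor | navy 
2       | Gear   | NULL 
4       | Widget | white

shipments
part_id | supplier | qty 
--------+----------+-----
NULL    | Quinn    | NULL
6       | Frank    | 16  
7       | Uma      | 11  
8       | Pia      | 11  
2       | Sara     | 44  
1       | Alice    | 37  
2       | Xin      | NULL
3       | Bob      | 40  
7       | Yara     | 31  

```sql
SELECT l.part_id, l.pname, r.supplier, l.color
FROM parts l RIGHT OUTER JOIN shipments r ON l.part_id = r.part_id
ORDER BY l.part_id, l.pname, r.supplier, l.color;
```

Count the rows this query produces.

RIGHT JOIN keeps every row from `shipments`; unmatched rows get NULL for `parts`'s columns.
Matching on l.part_id = r.part_id. A NULL in a compared column never satisfies the condition.
Matched pairs: 8; unmatched r rows kept: 5.
Total: 8 matched + 5 padded = 13 rows.

13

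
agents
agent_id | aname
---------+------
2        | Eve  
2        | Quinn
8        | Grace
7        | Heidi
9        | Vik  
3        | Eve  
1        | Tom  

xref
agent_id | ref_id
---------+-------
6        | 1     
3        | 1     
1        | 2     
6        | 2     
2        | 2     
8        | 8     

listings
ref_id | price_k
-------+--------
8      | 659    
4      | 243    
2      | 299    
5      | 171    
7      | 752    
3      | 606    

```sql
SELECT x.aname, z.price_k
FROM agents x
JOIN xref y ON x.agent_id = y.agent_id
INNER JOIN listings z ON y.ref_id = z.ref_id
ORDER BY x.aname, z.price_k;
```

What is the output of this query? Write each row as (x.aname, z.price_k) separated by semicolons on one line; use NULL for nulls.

Step 1 — x INNER JOIN y on agent_id → 5 row(s).
Then INNER JOIN `listings z` on ref_id: keep only rows whose y.ref_id appears in z.

(Eve, 299); (Grace, 659); (Quinn, 299); (Tom, 299)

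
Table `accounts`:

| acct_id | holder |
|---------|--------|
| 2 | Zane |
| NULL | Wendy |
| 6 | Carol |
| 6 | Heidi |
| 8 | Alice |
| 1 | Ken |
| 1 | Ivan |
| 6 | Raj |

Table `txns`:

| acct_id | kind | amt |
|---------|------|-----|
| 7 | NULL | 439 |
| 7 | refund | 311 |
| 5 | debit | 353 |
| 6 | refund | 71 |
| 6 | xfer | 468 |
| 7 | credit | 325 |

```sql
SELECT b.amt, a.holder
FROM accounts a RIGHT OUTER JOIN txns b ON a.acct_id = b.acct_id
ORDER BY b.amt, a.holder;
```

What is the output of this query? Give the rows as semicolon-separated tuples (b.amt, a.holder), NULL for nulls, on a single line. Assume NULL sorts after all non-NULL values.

(71, Carol); (71, Heidi); (71, Raj); (311, NULL); (325, NULL); (353, NULL); (439, NULL); (468, Carol); (468, Heidi); (468, Raj)

RIGHT JOIN keeps every row from `txns`; unmatched rows get NULL for `accounts`'s columns.
Matching on a.acct_id = b.acct_id. A NULL in a compared column never satisfies the condition.
- a[0] acct_id=2 → no match.
- a[1] acct_id=NULL → no match.
- a[2] acct_id=6 → 2 match(es) in b → 2 row(s).
- a[3] acct_id=6 → 2 match(es) in b → 2 row(s).
- a[4] acct_id=8 → no match.
- a[5] acct_id=1 → no match.
- a[6] acct_id=1 → no match.
- a[7] acct_id=6 → 2 match(es) in b → 2 row(s).
- plus 4 unmatched b row(s), each kept with NULL a columns.
After projecting and ordering:
b.amt | a.holder
71 | Carol
71 | Heidi
71 | Raj
311 | NULL
325 | NULL
353 | NULL
439 | NULL
468 | Carol
468 | Heidi
468 | Raj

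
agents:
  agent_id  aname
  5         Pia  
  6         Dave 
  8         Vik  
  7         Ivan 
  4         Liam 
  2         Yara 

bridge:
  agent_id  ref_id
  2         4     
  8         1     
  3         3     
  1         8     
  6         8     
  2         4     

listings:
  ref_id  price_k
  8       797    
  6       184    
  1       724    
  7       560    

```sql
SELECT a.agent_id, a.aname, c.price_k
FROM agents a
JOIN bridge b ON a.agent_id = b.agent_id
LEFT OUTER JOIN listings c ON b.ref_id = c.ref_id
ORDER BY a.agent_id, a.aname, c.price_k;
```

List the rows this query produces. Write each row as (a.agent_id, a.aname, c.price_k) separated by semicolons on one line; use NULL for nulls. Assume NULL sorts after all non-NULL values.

(2, Yara, NULL); (2, Yara, NULL); (6, Dave, 797); (8, Vik, 724)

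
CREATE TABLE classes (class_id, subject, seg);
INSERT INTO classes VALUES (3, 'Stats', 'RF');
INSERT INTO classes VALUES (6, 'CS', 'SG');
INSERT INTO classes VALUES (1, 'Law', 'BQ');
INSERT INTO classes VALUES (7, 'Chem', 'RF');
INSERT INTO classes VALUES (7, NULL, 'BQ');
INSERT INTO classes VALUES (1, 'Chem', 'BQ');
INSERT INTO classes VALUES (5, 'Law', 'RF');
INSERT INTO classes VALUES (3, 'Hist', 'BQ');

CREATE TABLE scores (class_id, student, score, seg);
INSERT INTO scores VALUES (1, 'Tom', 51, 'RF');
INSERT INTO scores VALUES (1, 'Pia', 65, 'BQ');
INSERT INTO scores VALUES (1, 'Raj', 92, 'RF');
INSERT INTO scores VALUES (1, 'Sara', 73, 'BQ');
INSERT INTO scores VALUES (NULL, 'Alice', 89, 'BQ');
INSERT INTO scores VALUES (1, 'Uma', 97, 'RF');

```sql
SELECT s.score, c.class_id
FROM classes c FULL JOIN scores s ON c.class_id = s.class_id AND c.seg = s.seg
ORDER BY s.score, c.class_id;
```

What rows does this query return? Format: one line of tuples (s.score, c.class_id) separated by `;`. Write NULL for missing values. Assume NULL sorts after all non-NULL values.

(51, NULL); (65, 1); (65, 1); (73, 1); (73, 1); (89, NULL); (92, NULL); (97, NULL); (NULL, 3); (NULL, 3); (NULL, 5); (NULL, 6); (NULL, 7); (NULL, 7)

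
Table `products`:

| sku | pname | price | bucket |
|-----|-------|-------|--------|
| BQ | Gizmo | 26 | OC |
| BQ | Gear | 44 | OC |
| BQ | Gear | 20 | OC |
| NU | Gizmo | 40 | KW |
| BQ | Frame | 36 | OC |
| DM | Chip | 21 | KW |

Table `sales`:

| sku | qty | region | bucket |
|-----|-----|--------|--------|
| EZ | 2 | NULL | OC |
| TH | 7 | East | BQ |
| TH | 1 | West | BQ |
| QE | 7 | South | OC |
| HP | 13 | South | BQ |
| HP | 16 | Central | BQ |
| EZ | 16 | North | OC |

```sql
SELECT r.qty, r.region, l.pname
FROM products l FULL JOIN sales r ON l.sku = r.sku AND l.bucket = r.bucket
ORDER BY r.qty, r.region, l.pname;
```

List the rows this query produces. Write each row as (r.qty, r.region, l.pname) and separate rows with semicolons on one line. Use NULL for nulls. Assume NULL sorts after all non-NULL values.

FULL OUTER JOIN keeps every row from both sides; unmatched rows get NULL for the other side's columns.
Matching on l.sku = r.sku AND l.bucket = r.bucket.
- sku=BQ, bucket=OC: no r row matches, row kept with r columns NULL.
- sku=BQ, bucket=OC: no r row matches, row kept with r columns NULL.
- sku=BQ, bucket=OC: no r row matches, row kept with r columns NULL.
- sku=NU, bucket=KW: no r row matches, row kept with r columns NULL.
- sku=BQ, bucket=OC: no r row matches, row kept with r columns NULL.
- sku=DM, bucket=KW: no r row matches, row kept with r columns NULL.
- 7 r row(s) had no l match → kept, l columns NULL.

(1, West, NULL); (2, NULL, NULL); (7, East, NULL); (7, South, NULL); (13, South, NULL); (16, Central, NULL); (16, North, NULL); (NULL, NULL, Chip); (NULL, NULL, Frame); (NULL, NULL, Gear); (NULL, NULL, Gear); (NULL, NULL, Gizmo); (NULL, NULL, Gizmo)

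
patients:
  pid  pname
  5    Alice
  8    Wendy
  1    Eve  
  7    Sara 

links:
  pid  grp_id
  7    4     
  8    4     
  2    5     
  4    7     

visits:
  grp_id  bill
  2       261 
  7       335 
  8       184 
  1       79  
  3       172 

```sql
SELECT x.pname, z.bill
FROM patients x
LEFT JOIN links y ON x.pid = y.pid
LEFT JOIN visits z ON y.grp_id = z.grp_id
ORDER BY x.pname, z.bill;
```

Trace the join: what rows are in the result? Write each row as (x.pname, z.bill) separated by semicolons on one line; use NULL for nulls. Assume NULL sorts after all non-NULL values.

(Alice, NULL); (Eve, NULL); (Sara, NULL); (Wendy, NULL)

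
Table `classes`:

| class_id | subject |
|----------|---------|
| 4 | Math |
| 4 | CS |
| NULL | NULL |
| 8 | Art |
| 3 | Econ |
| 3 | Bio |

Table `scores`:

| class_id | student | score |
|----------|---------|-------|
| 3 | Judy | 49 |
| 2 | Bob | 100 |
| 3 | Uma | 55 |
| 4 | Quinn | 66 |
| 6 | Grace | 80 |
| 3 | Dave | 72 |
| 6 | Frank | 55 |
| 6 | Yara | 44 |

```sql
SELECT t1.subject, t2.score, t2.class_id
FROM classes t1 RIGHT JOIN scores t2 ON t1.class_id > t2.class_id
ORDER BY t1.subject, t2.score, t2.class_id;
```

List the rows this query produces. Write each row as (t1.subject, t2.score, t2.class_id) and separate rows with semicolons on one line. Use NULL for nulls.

RIGHT JOIN keeps every row from `scores`; unmatched rows get NULL for `classes`'s columns.
Matching on t1.class_id > t2.class_id. A NULL in a compared column never satisfies the condition.
- t1[0] class_id=4 → 4 match(es) in t2 → 4 row(s).
- t1[1] class_id=4 → 4 match(es) in t2 → 4 row(s).
- t1[2] class_id=NULL → no match.
- t1[3] class_id=8 → 8 match(es) in t2 → 8 row(s).
- t1[4] class_id=3 → 1 match(es) in t2 → 1 row(s).
- t1[5] class_id=3 → 1 match(es) in t2 → 1 row(s).
- every t2 row matched at least one t1 row.

(Art, 44, 6); (Art, 49, 3); (Art, 55, 3); (Art, 55, 6); (Art, 66, 4); (Art, 72, 3); (Art, 80, 6); (Art, 100, 2); (Bio, 100, 2); (CS, 49, 3); (CS, 55, 3); (CS, 72, 3); (CS, 100, 2); (Econ, 100, 2); (Math, 49, 3); (Math, 55, 3); (Math, 72, 3); (Math, 100, 2)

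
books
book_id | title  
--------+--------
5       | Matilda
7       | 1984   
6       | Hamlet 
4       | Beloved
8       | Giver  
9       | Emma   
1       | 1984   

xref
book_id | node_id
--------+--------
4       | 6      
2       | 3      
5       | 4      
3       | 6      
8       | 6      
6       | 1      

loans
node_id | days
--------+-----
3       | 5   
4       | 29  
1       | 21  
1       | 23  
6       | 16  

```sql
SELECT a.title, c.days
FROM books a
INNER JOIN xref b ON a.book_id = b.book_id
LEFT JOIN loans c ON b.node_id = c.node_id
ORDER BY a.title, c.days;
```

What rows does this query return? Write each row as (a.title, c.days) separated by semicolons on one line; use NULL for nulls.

Step 1 — a INNER JOIN b on book_id → 4 row(s).
Then LEFT JOIN `loans c` on node_id: each of those 4 rows is kept; rows whose b.node_id has no match in c get NULL for c's columns.

(Beloved, 16); (Giver, 16); (Hamlet, 21); (Hamlet, 23); (Matilda, 29)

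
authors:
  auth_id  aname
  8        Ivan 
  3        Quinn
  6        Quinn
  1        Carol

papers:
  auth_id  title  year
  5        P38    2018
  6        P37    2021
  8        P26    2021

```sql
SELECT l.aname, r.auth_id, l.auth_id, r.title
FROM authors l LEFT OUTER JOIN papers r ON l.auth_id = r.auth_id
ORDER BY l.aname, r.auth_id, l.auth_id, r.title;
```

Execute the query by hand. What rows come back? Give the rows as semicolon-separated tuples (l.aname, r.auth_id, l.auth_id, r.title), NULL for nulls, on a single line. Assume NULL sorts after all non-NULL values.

(Carol, NULL, 1, NULL); (Ivan, 8, 8, P26); (Quinn, 6, 6, P37); (Quinn, NULL, 3, NULL)

LEFT JOIN keeps every row from `authors`; unmatched rows get NULL for `papers`'s columns.
Matching on l.auth_id = r.auth_id.
- l[0] auth_id=8 → 1 match(es) in r → 1 row(s).
- l[1] auth_id=3 → no match; kept with NULLs on the r side.
- l[2] auth_id=6 → 1 match(es) in r → 1 row(s).
- l[3] auth_id=1 → no match; kept with NULLs on the r side.
After projecting and ordering:
l.aname | r.auth_id | l.auth_id | r.title
Carol | NULL | 1 | NULL
Ivan | 8 | 8 | P26
Quinn | 6 | 6 | P37
Quinn | NULL | 3 | NULL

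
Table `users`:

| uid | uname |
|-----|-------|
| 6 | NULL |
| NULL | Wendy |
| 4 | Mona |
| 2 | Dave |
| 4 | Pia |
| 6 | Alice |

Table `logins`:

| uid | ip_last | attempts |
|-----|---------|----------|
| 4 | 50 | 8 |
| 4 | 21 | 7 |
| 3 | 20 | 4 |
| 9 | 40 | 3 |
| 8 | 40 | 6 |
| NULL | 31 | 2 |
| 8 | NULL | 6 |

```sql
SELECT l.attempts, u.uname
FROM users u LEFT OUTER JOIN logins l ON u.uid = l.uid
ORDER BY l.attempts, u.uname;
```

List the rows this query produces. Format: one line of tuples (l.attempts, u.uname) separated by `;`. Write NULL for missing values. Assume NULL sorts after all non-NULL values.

(7, Mona); (7, Pia); (8, Mona); (8, Pia); (NULL, Alice); (NULL, Dave); (NULL, Wendy); (NULL, NULL)

LEFT JOIN keeps every row from `users`; unmatched rows get NULL for `logins`'s columns.
Matching on u.uid = l.uid. A NULL in a compared column never satisfies the condition.
- u row (uid=6): no match → kept, l columns NULL.
- u row (uid=NULL): no match → kept, l columns NULL.
- u row (uid=4): matches 2 l row(s) → 2 output row(s).
- u row (uid=2): no match → kept, l columns NULL.
- u row (uid=4): matches 2 l row(s) → 2 output row(s).
- u row (uid=6): no match → kept, l columns NULL.
After projecting and ordering:
l.attempts | u.uname
7 | Mona
7 | Pia
8 | Mona
8 | Pia
NULL | Alice
NULL | Dave
NULL | Wendy
NULL | NULL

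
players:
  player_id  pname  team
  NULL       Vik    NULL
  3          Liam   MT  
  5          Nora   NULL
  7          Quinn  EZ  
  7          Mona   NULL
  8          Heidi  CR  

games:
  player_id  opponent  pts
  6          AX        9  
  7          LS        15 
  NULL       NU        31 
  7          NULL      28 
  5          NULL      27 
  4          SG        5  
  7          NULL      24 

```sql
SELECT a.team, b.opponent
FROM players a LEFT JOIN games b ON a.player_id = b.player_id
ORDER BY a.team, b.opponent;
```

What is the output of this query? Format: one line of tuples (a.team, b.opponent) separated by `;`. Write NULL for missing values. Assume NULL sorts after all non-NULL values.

(CR, NULL); (EZ, LS); (EZ, NULL); (EZ, NULL); (MT, NULL); (NULL, LS); (NULL, NULL); (NULL, NULL); (NULL, NULL); (NULL, NULL)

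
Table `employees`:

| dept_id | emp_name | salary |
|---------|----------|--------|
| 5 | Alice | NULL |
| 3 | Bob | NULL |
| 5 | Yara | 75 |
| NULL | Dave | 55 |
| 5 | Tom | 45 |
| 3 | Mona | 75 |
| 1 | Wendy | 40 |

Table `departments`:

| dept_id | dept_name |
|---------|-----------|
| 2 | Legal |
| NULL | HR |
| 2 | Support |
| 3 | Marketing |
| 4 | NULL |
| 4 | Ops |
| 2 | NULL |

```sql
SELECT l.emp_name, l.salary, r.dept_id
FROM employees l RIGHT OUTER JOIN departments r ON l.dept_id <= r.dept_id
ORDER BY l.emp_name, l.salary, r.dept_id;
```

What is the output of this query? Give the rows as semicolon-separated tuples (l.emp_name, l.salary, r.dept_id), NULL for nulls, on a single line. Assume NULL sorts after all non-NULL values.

RIGHT JOIN keeps every row from `departments`; unmatched rows get NULL for `employees`'s columns.
Matching on l.dept_id <= r.dept_id. A NULL in a compared column never satisfies the condition.
- l row (dept_id=5): no match.
- l row (dept_id=3): matches 3 r row(s) → 3 output row(s).
- l row (dept_id=5): no match.
- l row (dept_id=NULL): no match.
- l row (dept_id=5): no match.
- l row (dept_id=3): matches 3 r row(s) → 3 output row(s).
- l row (dept_id=1): matches 6 r row(s) → 6 output row(s).
- 1 row(s) from r found no l partner → padded with NULL.

(Bob, NULL, 3); (Bob, NULL, 4); (Bob, NULL, 4); (Mona, 75, 3); (Mona, 75, 4); (Mona, 75, 4); (Wendy, 40, 2); (Wendy, 40, 2); (Wendy, 40, 2); (Wendy, 40, 3); (Wendy, 40, 4); (Wendy, 40, 4); (NULL, NULL, NULL)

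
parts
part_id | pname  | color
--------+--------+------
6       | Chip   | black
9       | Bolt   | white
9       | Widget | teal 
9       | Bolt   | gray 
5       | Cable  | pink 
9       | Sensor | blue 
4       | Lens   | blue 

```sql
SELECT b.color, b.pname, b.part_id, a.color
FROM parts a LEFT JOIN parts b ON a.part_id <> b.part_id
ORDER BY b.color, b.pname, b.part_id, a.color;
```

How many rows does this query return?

30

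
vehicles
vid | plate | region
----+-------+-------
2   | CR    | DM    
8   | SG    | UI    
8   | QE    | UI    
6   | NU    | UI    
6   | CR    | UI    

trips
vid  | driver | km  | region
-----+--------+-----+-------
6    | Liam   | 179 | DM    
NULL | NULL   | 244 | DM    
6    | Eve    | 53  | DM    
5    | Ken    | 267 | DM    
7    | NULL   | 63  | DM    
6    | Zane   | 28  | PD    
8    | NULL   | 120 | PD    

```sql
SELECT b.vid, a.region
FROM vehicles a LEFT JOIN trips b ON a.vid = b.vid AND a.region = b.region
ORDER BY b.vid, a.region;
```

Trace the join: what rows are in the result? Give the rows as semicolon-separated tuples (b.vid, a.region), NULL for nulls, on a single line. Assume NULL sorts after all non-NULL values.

(NULL, DM); (NULL, UI); (NULL, UI); (NULL, UI); (NULL, UI)

LEFT JOIN keeps every row from `vehicles`; unmatched rows get NULL for `trips`'s columns.
Matching on a.vid = b.vid AND a.region = b.region. A NULL in a compared column never satisfies the condition.
Matched pairs: 0; unmatched a rows kept: 5.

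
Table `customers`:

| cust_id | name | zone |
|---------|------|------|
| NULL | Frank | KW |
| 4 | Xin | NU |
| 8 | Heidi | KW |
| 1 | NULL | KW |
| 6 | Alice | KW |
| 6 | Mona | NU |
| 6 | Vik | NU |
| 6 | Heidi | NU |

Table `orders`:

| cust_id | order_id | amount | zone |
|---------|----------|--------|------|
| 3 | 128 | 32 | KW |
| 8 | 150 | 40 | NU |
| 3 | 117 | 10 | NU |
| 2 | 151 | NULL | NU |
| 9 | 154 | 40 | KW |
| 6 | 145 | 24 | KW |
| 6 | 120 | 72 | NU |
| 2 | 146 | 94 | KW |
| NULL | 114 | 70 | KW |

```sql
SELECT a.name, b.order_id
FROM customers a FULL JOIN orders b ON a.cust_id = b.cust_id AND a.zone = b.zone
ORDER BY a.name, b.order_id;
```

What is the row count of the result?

15

FULL OUTER JOIN keeps every row from both sides; unmatched rows get NULL for the other side's columns.
Matching on a.cust_id = b.cust_id AND a.zone = b.zone. A NULL in a compared column never satisfies the condition.
- a[0] cust_id=NULL, zone=KW → no match; kept with NULLs on the b side.
- a[1] cust_id=4, zone=NU → no match; kept with NULLs on the b side.
- a[2] cust_id=8, zone=KW → no match; kept with NULLs on the b side.
- a[3] cust_id=1, zone=KW → no match; kept with NULLs on the b side.
- a[4] cust_id=6, zone=KW → 1 match(es) in b → 1 row(s).
- a[5] cust_id=6, zone=NU → 1 match(es) in b → 1 row(s).
- a[6] cust_id=6, zone=NU → 1 match(es) in b → 1 row(s).
- a[7] cust_id=6, zone=NU → 1 match(es) in b → 1 row(s).
- 7 row(s) from b found no a partner → padded with NULL.
Total: 4 matched + 11 padded = 15 rows.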